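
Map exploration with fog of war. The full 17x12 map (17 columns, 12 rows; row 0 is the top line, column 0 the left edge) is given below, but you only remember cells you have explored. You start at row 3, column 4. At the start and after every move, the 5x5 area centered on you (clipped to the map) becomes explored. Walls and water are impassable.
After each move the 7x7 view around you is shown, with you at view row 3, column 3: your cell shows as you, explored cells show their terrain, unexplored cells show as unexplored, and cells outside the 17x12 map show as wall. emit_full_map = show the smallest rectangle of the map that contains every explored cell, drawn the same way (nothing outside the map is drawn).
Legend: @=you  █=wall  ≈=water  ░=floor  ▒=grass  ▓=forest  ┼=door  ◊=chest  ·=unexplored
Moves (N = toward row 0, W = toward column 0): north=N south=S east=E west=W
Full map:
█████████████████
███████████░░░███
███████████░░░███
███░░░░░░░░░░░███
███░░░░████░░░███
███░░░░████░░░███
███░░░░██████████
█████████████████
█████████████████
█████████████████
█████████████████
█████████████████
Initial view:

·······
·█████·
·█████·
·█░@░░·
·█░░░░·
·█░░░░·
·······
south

·█████·
·█████·
·█░░░░·
·█░@░░·
·█░░░░·
·█░░░░·
·······

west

··█████
·██████
·██░░░░
·██@░░░
·██░░░░
·██░░░░
·······

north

·······
·██████
·██████
·██@░░░
·██░░░░
·██░░░░
·██░░░░

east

·······
██████·
██████·
██░@░░·
██░░░░·
██░░░░·
██░░░░·

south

██████·
██████·
██░░░░·
██░@░░·
██░░░░·
██░░░░·
·······

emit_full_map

██████
██████
██░░░░
██░@░░
██░░░░
██░░░░

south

██████·
██░░░░·
██░░░░·
██░@░░·
██░░░░·
·█████·
·······

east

█████··
█░░░░░·
█░░░░█·
█░░@░█·
█░░░░█·
██████·
·······

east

████···
░░░░░░·
░░░░██·
░░░@██·
░░░░██·
██████·
·······

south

░░░░░░·
░░░░██·
░░░░██·
░░░@██·
██████·
·█████·
·······

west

█░░░░░░
█░░░░██
█░░░░██
█░░@░██
███████
·██████
·······

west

██░░░░░
██░░░░█
██░░░░█
██░@░░█
·██████
·██████
·······

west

·██░░░░
·██░░░░
·██░░░░
·██@░░░
·██████
·██████
·······

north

·██████
·██░░░░
·██░░░░
·██@░░░
·██░░░░
·██████
·██████

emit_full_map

██████··
██████··
██░░░░░░
██░░░░██
██@░░░██
██░░░░██
████████
████████

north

·██████
·██████
·██░░░░
·██@░░░
·██░░░░
·██░░░░
·██████

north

·······
·██████
·██████
·██@░░░
·██░░░░
·██░░░░
·██░░░░

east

·······
██████·
██████·
██░@░░░
██░░░░█
██░░░░█
██░░░░█

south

██████·
██████·
██░░░░░
██░@░░█
██░░░░█
██░░░░█
███████

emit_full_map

██████··
██████··
██░░░░░░
██░@░░██
██░░░░██
██░░░░██
████████
████████


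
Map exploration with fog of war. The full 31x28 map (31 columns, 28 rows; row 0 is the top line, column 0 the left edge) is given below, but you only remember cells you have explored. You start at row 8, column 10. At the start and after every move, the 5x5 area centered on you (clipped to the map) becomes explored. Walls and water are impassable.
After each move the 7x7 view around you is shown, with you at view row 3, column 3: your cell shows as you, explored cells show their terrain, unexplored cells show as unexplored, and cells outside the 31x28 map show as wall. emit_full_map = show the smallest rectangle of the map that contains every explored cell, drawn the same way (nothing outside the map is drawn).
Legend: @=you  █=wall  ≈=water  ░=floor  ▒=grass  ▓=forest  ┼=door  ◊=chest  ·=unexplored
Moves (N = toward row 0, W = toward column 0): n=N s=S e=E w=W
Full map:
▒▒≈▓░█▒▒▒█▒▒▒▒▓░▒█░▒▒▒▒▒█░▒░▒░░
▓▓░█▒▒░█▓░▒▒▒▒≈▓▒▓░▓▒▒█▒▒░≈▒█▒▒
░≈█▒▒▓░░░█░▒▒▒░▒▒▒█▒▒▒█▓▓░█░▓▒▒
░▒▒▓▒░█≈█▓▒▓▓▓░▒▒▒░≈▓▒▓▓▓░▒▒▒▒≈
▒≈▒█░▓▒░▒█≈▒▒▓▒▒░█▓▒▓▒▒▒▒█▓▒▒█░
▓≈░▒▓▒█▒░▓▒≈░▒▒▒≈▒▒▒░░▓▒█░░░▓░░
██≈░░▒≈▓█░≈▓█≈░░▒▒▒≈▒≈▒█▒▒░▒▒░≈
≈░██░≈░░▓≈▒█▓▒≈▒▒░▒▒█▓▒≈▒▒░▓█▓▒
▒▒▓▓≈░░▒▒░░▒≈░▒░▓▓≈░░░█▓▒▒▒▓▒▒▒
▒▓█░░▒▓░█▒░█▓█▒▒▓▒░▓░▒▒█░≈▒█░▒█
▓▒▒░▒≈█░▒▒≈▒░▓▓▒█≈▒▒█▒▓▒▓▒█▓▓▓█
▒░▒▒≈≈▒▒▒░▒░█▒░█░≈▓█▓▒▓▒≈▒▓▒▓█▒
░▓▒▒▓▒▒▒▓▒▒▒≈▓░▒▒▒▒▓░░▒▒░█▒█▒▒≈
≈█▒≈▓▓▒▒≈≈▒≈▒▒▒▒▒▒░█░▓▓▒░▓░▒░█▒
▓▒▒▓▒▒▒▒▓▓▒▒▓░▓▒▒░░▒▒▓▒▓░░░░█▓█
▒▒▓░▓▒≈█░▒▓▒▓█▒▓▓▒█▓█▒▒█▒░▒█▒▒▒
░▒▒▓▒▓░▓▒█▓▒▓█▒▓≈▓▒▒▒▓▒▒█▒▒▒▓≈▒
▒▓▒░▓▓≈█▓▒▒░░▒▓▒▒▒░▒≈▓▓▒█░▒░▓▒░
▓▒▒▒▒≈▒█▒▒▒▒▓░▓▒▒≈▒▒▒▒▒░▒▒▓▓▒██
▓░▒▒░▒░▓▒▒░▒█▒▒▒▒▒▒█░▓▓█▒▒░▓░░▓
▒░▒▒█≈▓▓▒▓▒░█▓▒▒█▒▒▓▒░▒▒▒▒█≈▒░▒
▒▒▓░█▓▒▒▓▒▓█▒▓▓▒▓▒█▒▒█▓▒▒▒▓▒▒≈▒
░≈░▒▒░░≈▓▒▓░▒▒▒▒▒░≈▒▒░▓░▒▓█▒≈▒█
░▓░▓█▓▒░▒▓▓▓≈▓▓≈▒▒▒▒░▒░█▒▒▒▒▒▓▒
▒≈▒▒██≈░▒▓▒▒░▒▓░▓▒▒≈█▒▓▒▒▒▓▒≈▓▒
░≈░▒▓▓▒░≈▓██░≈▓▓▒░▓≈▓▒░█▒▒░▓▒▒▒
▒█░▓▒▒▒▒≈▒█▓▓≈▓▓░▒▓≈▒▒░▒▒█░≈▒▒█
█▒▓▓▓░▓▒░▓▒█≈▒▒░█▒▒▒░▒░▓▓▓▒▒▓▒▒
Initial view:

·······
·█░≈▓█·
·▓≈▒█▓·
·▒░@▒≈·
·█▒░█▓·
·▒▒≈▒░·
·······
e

·······
█░≈▓█≈·
▓≈▒█▓▒·
▒░░@≈░·
█▒░█▓█·
▒▒≈▒░▓·
·······

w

·······
·█░≈▓█≈
·▓≈▒█▓▒
·▒░@▒≈░
·█▒░█▓█
·▒▒≈▒░▓
·······

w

·······
·▓█░≈▓█
·░▓≈▒█▓
·▒▒@░▒≈
·░█▒░█▓
·░▒▒≈▒░
·······

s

·▓█░≈▓█
·░▓≈▒█▓
·▒▒░░▒≈
·░█@░█▓
·░▒▒≈▒░
·▒▒░▒░·
·······

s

·░▓≈▒█▓
·▒▒░░▒≈
·░█▒░█▓
·░▒@≈▒░
·▒▒░▒░·
·▒▓▒▒▒·
·······

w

··░▓≈▒█
·░▒▒░░▒
·▓░█▒░█
·█░@▒≈▒
·▒▒▒░▒░
·▒▒▓▒▒▒
·······

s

·░▒▒░░▒
·▓░█▒░█
·█░▒▒≈▒
·▒▒@░▒░
·▒▒▓▒▒▒
·▒▒≈≈▒·
·······

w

··░▒▒░░
·▒▓░█▒░
·≈█░▒▒≈
·≈▒@▒░▒
·▒▒▒▓▒▒
·▓▒▒≈≈▒
·······

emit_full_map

··▓█░≈▓█≈
··░▓≈▒█▓▒
·░▒▒░░▒≈░
▒▓░█▒░█▓█
≈█░▒▒≈▒░▓
≈▒@▒░▒░··
▒▒▒▓▒▒▒··
▓▒▒≈≈▒···

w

···░▒▒░
·░▒▓░█▒
·▒≈█░▒▒
·≈≈@▒▒░
·▓▒▒▒▓▒
·▓▓▒▒≈≈
·······

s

·░▒▓░█▒
·▒≈█░▒▒
·≈≈▒▒▒░
·▓▒@▒▓▒
·▓▓▒▒≈≈
·▒▒▒▒▓·
·······

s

·▒≈█░▒▒
·≈≈▒▒▒░
·▓▒▒▒▓▒
·▓▓@▒≈≈
·▒▒▒▒▓·
·▓▒≈█░·
·······

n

·░▒▓░█▒
·▒≈█░▒▒
·≈≈▒▒▒░
·▓▒@▒▓▒
·▓▓▒▒≈≈
·▒▒▒▒▓·
·▓▒≈█░·

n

···░▒▒░
·░▒▓░█▒
·▒≈█░▒▒
·≈≈@▒▒░
·▓▒▒▒▓▒
·▓▓▒▒≈≈
·▒▒▒▒▓·

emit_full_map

···▓█░≈▓█≈
···░▓≈▒█▓▒
··░▒▒░░▒≈░
░▒▓░█▒░█▓█
▒≈█░▒▒≈▒░▓
≈≈@▒▒░▒░··
▓▒▒▒▓▒▒▒··
▓▓▒▒≈≈▒···
▒▒▒▒▓·····
▓▒≈█░·····

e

··░▒▒░░
░▒▓░█▒░
▒≈█░▒▒≈
≈≈▒@▒░▒
▓▒▒▒▓▒▒
▓▓▒▒≈≈▒
▒▒▒▒▓··

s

░▒▓░█▒░
▒≈█░▒▒≈
≈≈▒▒▒░▒
▓▒▒@▓▒▒
▓▓▒▒≈≈▒
▒▒▒▒▓▓·
▓▒≈█░··

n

··░▒▒░░
░▒▓░█▒░
▒≈█░▒▒≈
≈≈▒@▒░▒
▓▒▒▒▓▒▒
▓▓▒▒≈≈▒
▒▒▒▒▓▓·

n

···░▓≈▒
·░░▒▒░░
░▒▓░█▒░
▒≈█@▒▒≈
≈≈▒▒▒░▒
▓▒▒▒▓▒▒
▓▓▒▒≈≈▒

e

··░▓≈▒█
░░▒▒░░▒
▒▓░█▒░█
≈█░@▒≈▒
≈▒▒▒░▒░
▒▒▒▓▒▒▒
▓▒▒≈≈▒·

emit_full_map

···▓█░≈▓█≈
···░▓≈▒█▓▒
·░░▒▒░░▒≈░
░▒▓░█▒░█▓█
▒≈█░@▒≈▒░▓
≈≈▒▒▒░▒░··
▓▒▒▒▓▒▒▒··
▓▓▒▒≈≈▒···
▒▒▒▒▓▓····
▓▒≈█░·····


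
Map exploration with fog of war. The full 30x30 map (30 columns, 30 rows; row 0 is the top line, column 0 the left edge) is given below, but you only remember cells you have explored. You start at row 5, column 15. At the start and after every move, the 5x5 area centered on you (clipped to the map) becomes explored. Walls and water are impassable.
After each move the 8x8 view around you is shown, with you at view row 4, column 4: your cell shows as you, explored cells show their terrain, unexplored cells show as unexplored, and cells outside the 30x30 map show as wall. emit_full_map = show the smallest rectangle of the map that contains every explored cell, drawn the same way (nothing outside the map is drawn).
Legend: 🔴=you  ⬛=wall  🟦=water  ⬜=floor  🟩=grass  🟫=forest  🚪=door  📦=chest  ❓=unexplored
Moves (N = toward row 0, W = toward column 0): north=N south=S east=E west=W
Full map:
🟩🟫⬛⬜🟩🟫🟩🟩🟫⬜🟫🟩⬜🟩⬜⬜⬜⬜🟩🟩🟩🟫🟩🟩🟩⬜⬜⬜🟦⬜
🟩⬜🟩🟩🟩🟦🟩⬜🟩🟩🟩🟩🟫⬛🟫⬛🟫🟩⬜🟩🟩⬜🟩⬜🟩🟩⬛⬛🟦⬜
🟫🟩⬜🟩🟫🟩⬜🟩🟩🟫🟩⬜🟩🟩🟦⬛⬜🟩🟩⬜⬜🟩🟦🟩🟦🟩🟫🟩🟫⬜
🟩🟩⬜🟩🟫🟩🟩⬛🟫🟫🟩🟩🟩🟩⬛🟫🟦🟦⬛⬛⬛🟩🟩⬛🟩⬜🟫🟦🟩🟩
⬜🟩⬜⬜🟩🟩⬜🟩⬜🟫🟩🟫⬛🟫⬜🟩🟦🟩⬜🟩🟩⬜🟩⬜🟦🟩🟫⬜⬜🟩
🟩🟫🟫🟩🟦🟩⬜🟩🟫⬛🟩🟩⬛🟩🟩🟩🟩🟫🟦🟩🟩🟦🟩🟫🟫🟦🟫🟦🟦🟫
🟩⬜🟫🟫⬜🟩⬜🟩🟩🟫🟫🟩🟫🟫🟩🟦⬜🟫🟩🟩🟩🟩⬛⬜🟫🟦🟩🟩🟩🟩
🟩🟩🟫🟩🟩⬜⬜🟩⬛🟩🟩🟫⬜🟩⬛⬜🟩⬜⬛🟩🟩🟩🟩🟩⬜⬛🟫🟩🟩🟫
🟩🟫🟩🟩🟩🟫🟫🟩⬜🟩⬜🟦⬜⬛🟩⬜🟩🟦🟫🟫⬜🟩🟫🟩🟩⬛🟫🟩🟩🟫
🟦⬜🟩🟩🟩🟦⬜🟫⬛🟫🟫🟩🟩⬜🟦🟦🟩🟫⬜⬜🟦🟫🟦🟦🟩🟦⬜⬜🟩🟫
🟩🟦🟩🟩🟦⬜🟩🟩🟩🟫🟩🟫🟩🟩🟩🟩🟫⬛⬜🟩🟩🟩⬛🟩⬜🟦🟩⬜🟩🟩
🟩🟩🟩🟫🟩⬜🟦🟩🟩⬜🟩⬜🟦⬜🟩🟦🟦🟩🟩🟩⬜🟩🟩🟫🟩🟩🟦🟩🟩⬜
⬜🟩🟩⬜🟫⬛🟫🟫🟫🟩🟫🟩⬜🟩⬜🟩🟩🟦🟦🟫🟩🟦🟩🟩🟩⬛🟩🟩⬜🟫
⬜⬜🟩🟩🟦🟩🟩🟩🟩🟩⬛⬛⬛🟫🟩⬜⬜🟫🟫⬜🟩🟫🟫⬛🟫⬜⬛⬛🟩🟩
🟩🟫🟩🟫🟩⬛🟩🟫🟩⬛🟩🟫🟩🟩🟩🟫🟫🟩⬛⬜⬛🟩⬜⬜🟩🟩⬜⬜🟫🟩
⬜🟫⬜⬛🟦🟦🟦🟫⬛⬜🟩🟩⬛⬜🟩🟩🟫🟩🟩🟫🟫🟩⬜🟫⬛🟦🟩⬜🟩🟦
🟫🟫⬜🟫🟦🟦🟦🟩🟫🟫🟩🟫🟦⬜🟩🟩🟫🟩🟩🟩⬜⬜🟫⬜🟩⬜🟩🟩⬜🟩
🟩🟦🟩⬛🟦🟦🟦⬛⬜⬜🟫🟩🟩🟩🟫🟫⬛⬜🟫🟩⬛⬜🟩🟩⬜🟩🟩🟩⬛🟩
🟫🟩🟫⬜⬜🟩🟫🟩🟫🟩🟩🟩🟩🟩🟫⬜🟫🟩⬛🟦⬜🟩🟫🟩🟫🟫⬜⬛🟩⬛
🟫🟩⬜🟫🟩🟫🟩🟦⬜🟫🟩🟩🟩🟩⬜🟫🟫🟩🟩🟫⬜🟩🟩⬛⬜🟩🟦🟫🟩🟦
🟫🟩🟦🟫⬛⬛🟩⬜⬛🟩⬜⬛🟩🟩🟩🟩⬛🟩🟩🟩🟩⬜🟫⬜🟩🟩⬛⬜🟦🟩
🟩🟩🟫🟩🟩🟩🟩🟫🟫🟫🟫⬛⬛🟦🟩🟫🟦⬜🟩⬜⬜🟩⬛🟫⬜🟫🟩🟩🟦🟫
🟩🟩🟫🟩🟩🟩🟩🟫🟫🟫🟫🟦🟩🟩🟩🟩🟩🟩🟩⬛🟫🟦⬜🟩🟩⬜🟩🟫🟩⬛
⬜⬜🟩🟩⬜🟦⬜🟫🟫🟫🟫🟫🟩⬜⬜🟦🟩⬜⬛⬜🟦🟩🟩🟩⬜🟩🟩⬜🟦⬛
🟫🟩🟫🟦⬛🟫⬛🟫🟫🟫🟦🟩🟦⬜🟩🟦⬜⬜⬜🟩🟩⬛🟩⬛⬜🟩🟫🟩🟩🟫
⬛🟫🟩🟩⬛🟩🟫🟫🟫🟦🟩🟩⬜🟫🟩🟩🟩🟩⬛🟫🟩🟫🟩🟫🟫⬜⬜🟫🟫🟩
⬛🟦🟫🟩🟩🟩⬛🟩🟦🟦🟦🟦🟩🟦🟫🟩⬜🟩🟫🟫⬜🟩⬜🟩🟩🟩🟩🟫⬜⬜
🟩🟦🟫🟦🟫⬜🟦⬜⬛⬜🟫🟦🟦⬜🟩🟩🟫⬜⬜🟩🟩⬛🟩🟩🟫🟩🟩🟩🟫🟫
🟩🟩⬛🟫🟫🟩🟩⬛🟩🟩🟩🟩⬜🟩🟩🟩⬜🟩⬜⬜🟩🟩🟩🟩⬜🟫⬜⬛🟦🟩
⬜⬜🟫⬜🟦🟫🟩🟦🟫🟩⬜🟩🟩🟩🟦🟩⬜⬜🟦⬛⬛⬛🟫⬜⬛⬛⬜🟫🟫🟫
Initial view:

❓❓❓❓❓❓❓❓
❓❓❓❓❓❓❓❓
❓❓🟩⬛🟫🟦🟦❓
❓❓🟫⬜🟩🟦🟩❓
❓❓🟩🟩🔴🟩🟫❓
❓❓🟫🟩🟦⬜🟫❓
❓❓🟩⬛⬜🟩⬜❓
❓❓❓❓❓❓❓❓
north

❓❓❓❓❓❓❓❓
❓❓❓❓❓❓❓❓
❓❓🟩🟦⬛⬜🟩❓
❓❓🟩⬛🟫🟦🟦❓
❓❓🟫⬜🔴🟦🟩❓
❓❓🟩🟩🟩🟩🟫❓
❓❓🟫🟩🟦⬜🟫❓
❓❓🟩⬛⬜🟩⬜❓

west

❓❓❓❓❓❓❓❓
❓❓❓❓❓❓❓❓
❓❓🟩🟩🟦⬛⬜🟩
❓❓🟩🟩⬛🟫🟦🟦
❓❓⬛🟫🔴🟩🟦🟩
❓❓⬛🟩🟩🟩🟩🟫
❓❓🟫🟫🟩🟦⬜🟫
❓❓❓🟩⬛⬜🟩⬜

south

❓❓❓❓❓❓❓❓
❓❓🟩🟩🟦⬛⬜🟩
❓❓🟩🟩⬛🟫🟦🟦
❓❓⬛🟫⬜🟩🟦🟩
❓❓⬛🟩🔴🟩🟩🟫
❓❓🟫🟫🟩🟦⬜🟫
❓❓⬜🟩⬛⬜🟩⬜
❓❓❓❓❓❓❓❓

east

❓❓❓❓❓❓❓❓
❓🟩🟩🟦⬛⬜🟩❓
❓🟩🟩⬛🟫🟦🟦❓
❓⬛🟫⬜🟩🟦🟩❓
❓⬛🟩🟩🔴🟩🟫❓
❓🟫🟫🟩🟦⬜🟫❓
❓⬜🟩⬛⬜🟩⬜❓
❓❓❓❓❓❓❓❓

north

❓❓❓❓❓❓❓❓
❓❓❓❓❓❓❓❓
❓🟩🟩🟦⬛⬜🟩❓
❓🟩🟩⬛🟫🟦🟦❓
❓⬛🟫⬜🔴🟦🟩❓
❓⬛🟩🟩🟩🟩🟫❓
❓🟫🟫🟩🟦⬜🟫❓
❓⬜🟩⬛⬜🟩⬜❓

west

❓❓❓❓❓❓❓❓
❓❓❓❓❓❓❓❓
❓❓🟩🟩🟦⬛⬜🟩
❓❓🟩🟩⬛🟫🟦🟦
❓❓⬛🟫🔴🟩🟦🟩
❓❓⬛🟩🟩🟩🟩🟫
❓❓🟫🟫🟩🟦⬜🟫
❓❓⬜🟩⬛⬜🟩⬜

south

❓❓❓❓❓❓❓❓
❓❓🟩🟩🟦⬛⬜🟩
❓❓🟩🟩⬛🟫🟦🟦
❓❓⬛🟫⬜🟩🟦🟩
❓❓⬛🟩🔴🟩🟩🟫
❓❓🟫🟫🟩🟦⬜🟫
❓❓⬜🟩⬛⬜🟩⬜
❓❓❓❓❓❓❓❓

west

❓❓❓❓❓❓❓❓
❓❓❓🟩🟩🟦⬛⬜
❓❓🟩🟩🟩⬛🟫🟦
❓❓🟫⬛🟫⬜🟩🟦
❓❓🟩⬛🔴🟩🟩🟩
❓❓🟩🟫🟫🟩🟦⬜
❓❓🟫⬜🟩⬛⬜🟩
❓❓❓❓❓❓❓❓

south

❓❓❓🟩🟩🟦⬛⬜
❓❓🟩🟩🟩⬛🟫🟦
❓❓🟫⬛🟫⬜🟩🟦
❓❓🟩⬛🟩🟩🟩🟩
❓❓🟩🟫🔴🟩🟦⬜
❓❓🟫⬜🟩⬛⬜🟩
❓❓🟦⬜⬛🟩⬜❓
❓❓❓❓❓❓❓❓

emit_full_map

❓🟩🟩🟦⬛⬜🟩
🟩🟩🟩⬛🟫🟦🟦
🟫⬛🟫⬜🟩🟦🟩
🟩⬛🟩🟩🟩🟩🟫
🟩🟫🔴🟩🟦⬜🟫
🟫⬜🟩⬛⬜🟩⬜
🟦⬜⬛🟩⬜❓❓

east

❓❓🟩🟩🟦⬛⬜🟩
❓🟩🟩🟩⬛🟫🟦🟦
❓🟫⬛🟫⬜🟩🟦🟩
❓🟩⬛🟩🟩🟩🟩🟫
❓🟩🟫🟫🔴🟦⬜🟫
❓🟫⬜🟩⬛⬜🟩⬜
❓🟦⬜⬛🟩⬜🟩❓
❓❓❓❓❓❓❓❓

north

❓❓❓❓❓❓❓❓
❓❓🟩🟩🟦⬛⬜🟩
❓🟩🟩🟩⬛🟫🟦🟦
❓🟫⬛🟫⬜🟩🟦🟩
❓🟩⬛🟩🔴🟩🟩🟫
❓🟩🟫🟫🟩🟦⬜🟫
❓🟫⬜🟩⬛⬜🟩⬜
❓🟦⬜⬛🟩⬜🟩❓

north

❓❓❓❓❓❓❓❓
❓❓❓❓❓❓❓❓
❓❓🟩🟩🟦⬛⬜🟩
❓🟩🟩🟩⬛🟫🟦🟦
❓🟫⬛🟫🔴🟩🟦🟩
❓🟩⬛🟩🟩🟩🟩🟫
❓🟩🟫🟫🟩🟦⬜🟫
❓🟫⬜🟩⬛⬜🟩⬜

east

❓❓❓❓❓❓❓❓
❓❓❓❓❓❓❓❓
❓🟩🟩🟦⬛⬜🟩❓
🟩🟩🟩⬛🟫🟦🟦❓
🟫⬛🟫⬜🔴🟦🟩❓
🟩⬛🟩🟩🟩🟩🟫❓
🟩🟫🟫🟩🟦⬜🟫❓
🟫⬜🟩⬛⬜🟩⬜❓

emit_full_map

❓🟩🟩🟦⬛⬜🟩
🟩🟩🟩⬛🟫🟦🟦
🟫⬛🟫⬜🔴🟦🟩
🟩⬛🟩🟩🟩🟩🟫
🟩🟫🟫🟩🟦⬜🟫
🟫⬜🟩⬛⬜🟩⬜
🟦⬜⬛🟩⬜🟩❓

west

❓❓❓❓❓❓❓❓
❓❓❓❓❓❓❓❓
❓❓🟩🟩🟦⬛⬜🟩
❓🟩🟩🟩⬛🟫🟦🟦
❓🟫⬛🟫🔴🟩🟦🟩
❓🟩⬛🟩🟩🟩🟩🟫
❓🟩🟫🟫🟩🟦⬜🟫
❓🟫⬜🟩⬛⬜🟩⬜

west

❓❓❓❓❓❓❓❓
❓❓❓❓❓❓❓❓
❓❓⬜🟩🟩🟦⬛⬜
❓❓🟩🟩🟩⬛🟫🟦
❓❓🟫⬛🔴⬜🟩🟦
❓❓🟩⬛🟩🟩🟩🟩
❓❓🟩🟫🟫🟩🟦⬜
❓❓🟫⬜🟩⬛⬜🟩

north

⬛⬛⬛⬛⬛⬛⬛⬛
❓❓❓❓❓❓❓❓
❓❓🟩🟫⬛🟫⬛❓
❓❓⬜🟩🟩🟦⬛⬜
❓❓🟩🟩🔴⬛🟫🟦
❓❓🟫⬛🟫⬜🟩🟦
❓❓🟩⬛🟩🟩🟩🟩
❓❓🟩🟫🟫🟩🟦⬜

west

⬛⬛⬛⬛⬛⬛⬛⬛
❓❓❓❓❓❓❓❓
❓❓🟩🟩🟫⬛🟫⬛
❓❓🟩⬜🟩🟩🟦⬛
❓❓🟩🟩🔴🟩⬛🟫
❓❓🟩🟫⬛🟫⬜🟩
❓❓🟩🟩⬛🟩🟩🟩
❓❓❓🟩🟫🟫🟩🟦

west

⬛⬛⬛⬛⬛⬛⬛⬛
❓❓❓❓❓❓❓❓
❓❓🟩🟩🟩🟫⬛🟫
❓❓🟫🟩⬜🟩🟩🟦
❓❓🟫🟩🔴🟩🟩⬛
❓❓🟫🟩🟫⬛🟫⬜
❓❓⬛🟩🟩⬛🟩🟩
❓❓❓❓🟩🟫🟫🟩

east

⬛⬛⬛⬛⬛⬛⬛⬛
❓❓❓❓❓❓❓❓
❓🟩🟩🟩🟫⬛🟫⬛
❓🟫🟩⬜🟩🟩🟦⬛
❓🟫🟩🟩🔴🟩⬛🟫
❓🟫🟩🟫⬛🟫⬜🟩
❓⬛🟩🟩⬛🟩🟩🟩
❓❓❓🟩🟫🟫🟩🟦

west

⬛⬛⬛⬛⬛⬛⬛⬛
❓❓❓❓❓❓❓❓
❓❓🟩🟩🟩🟫⬛🟫
❓❓🟫🟩⬜🟩🟩🟦
❓❓🟫🟩🔴🟩🟩⬛
❓❓🟫🟩🟫⬛🟫⬜
❓❓⬛🟩🟩⬛🟩🟩
❓❓❓❓🟩🟫🟫🟩

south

❓❓❓❓❓❓❓❓
❓❓🟩🟩🟩🟫⬛🟫
❓❓🟫🟩⬜🟩🟩🟦
❓❓🟫🟩🟩🟩🟩⬛
❓❓🟫🟩🔴⬛🟫⬜
❓❓⬛🟩🟩⬛🟩🟩
❓❓🟫🟫🟩🟫🟫🟩
❓❓❓❓🟫⬜🟩⬛

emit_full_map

🟩🟩🟩🟫⬛🟫⬛❓❓
🟫🟩⬜🟩🟩🟦⬛⬜🟩
🟫🟩🟩🟩🟩⬛🟫🟦🟦
🟫🟩🔴⬛🟫⬜🟩🟦🟩
⬛🟩🟩⬛🟩🟩🟩🟩🟫
🟫🟫🟩🟫🟫🟩🟦⬜🟫
❓❓🟫⬜🟩⬛⬜🟩⬜
❓❓🟦⬜⬛🟩⬜🟩❓


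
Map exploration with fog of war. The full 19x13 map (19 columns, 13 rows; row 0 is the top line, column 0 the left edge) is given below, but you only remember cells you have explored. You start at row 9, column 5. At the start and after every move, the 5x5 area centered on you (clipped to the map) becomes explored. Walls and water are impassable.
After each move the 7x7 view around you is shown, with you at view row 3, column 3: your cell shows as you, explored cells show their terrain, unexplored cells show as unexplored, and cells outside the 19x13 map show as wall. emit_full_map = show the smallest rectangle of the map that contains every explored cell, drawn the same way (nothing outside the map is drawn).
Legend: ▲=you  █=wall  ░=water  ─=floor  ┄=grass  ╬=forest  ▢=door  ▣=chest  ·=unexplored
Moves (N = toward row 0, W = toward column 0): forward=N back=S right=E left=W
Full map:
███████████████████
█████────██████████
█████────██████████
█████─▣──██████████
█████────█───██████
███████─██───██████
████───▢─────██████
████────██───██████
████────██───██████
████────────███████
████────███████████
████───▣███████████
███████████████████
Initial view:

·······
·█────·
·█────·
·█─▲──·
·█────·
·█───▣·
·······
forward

·······
·█───▢·
·█────·
·█─▲──·
·█────·
·█────·
·█───▣·

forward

·······
·████─·
·█───▢·
·█─▲──·
·█────·
·█────·
·█────·

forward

·······
·██───·
·████─·
·█─▲─▢·
·█────·
·█────·
·█────·

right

·······
██────·
████─█·
█──▲▢─·
█────█·
█────█·
█────··

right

·······
█────█·
███─██·
───▲──·
────██·
────██·
────···

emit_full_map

██────█
████─██
█───▲──
█────██
█────██
█────··
█────··
█───▣··

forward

·······
·─▣──█·
█────█·
███▲██·
───▢──·
────██·
────██·

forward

·······
·────█·
·─▣──█·
█──▲─█·
███─██·
───▢──·
────██·

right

·······
────██·
─▣──██·
───▲█─·
██─██─·
──▢───·
───██··

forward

·······
·───██·
────██·
─▣─▲██·
────█─·
██─██─·
──▢───·

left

·······
·────██
·────██
·─▣▲─██
█────█─
███─██─
───▢───

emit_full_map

··────██
··────██
··─▣▲─██
██────█─
████─██─
█───▢───
█────██·
█────██·
█────···
█────···
█───▣···

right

·······
────██·
────██·
─▣─▲██·
────█─·
██─██─·
──▢───·

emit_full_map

··────██
··────██
··─▣─▲██
██────█─
████─██─
█───▢───
█────██·
█────██·
█────···
█────···
█───▣···


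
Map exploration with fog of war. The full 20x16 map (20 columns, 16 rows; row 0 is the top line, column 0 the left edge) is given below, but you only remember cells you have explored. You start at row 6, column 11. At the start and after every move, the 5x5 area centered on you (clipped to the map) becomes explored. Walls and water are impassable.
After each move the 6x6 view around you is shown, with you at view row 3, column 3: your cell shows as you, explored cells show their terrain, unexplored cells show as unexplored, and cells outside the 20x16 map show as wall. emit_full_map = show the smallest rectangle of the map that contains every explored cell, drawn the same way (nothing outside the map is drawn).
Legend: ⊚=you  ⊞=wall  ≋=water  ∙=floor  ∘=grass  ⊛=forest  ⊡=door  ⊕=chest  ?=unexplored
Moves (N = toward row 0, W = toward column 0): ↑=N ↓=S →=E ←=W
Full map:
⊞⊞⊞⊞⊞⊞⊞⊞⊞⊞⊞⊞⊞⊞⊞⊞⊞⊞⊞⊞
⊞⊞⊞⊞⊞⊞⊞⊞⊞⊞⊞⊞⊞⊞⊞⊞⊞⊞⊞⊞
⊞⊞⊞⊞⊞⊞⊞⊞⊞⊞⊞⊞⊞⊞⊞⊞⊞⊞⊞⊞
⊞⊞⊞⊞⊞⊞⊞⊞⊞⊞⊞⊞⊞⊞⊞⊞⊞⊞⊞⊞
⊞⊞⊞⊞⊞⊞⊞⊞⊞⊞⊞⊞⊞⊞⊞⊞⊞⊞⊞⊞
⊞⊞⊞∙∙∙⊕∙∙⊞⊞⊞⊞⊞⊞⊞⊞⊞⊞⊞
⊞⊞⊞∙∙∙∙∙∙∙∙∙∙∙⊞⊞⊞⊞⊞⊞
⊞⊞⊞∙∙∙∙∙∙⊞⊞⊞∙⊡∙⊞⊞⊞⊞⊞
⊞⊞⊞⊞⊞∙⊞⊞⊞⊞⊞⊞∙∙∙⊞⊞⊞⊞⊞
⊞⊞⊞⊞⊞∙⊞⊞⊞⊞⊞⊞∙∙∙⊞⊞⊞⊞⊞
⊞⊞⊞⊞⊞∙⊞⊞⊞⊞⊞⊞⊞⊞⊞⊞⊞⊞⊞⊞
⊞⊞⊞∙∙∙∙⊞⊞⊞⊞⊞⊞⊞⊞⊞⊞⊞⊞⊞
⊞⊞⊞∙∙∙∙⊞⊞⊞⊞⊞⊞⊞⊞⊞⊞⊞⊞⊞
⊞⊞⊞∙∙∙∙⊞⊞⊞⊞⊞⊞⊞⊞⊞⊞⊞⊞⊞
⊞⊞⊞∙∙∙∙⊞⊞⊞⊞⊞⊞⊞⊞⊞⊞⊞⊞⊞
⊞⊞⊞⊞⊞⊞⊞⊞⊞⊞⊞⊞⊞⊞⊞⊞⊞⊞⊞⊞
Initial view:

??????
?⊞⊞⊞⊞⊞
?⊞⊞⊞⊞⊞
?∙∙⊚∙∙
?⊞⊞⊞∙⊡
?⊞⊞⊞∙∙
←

??????
?⊞⊞⊞⊞⊞
?∙⊞⊞⊞⊞
?∙∙⊚∙∙
?∙⊞⊞⊞∙
?⊞⊞⊞⊞∙

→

??????
⊞⊞⊞⊞⊞⊞
∙⊞⊞⊞⊞⊞
∙∙∙⊚∙∙
∙⊞⊞⊞∙⊡
⊞⊞⊞⊞∙∙

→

??????
⊞⊞⊞⊞⊞⊞
⊞⊞⊞⊞⊞⊞
∙∙∙⊚∙⊞
⊞⊞⊞∙⊡∙
⊞⊞⊞∙∙∙

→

??????
⊞⊞⊞⊞⊞⊞
⊞⊞⊞⊞⊞⊞
∙∙∙⊚⊞⊞
⊞⊞∙⊡∙⊞
⊞⊞∙∙∙⊞

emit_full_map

⊞⊞⊞⊞⊞⊞⊞⊞
∙⊞⊞⊞⊞⊞⊞⊞
∙∙∙∙∙⊚⊞⊞
∙⊞⊞⊞∙⊡∙⊞
⊞⊞⊞⊞∙∙∙⊞

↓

⊞⊞⊞⊞⊞⊞
⊞⊞⊞⊞⊞⊞
∙∙∙∙⊞⊞
⊞⊞∙⊚∙⊞
⊞⊞∙∙∙⊞
?⊞∙∙∙⊞

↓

⊞⊞⊞⊞⊞⊞
∙∙∙∙⊞⊞
⊞⊞∙⊡∙⊞
⊞⊞∙⊚∙⊞
?⊞∙∙∙⊞
?⊞⊞⊞⊞⊞

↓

∙∙∙∙⊞⊞
⊞⊞∙⊡∙⊞
⊞⊞∙∙∙⊞
?⊞∙⊚∙⊞
?⊞⊞⊞⊞⊞
?⊞⊞⊞⊞⊞

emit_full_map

⊞⊞⊞⊞⊞⊞⊞⊞
∙⊞⊞⊞⊞⊞⊞⊞
∙∙∙∙∙∙⊞⊞
∙⊞⊞⊞∙⊡∙⊞
⊞⊞⊞⊞∙∙∙⊞
???⊞∙⊚∙⊞
???⊞⊞⊞⊞⊞
???⊞⊞⊞⊞⊞


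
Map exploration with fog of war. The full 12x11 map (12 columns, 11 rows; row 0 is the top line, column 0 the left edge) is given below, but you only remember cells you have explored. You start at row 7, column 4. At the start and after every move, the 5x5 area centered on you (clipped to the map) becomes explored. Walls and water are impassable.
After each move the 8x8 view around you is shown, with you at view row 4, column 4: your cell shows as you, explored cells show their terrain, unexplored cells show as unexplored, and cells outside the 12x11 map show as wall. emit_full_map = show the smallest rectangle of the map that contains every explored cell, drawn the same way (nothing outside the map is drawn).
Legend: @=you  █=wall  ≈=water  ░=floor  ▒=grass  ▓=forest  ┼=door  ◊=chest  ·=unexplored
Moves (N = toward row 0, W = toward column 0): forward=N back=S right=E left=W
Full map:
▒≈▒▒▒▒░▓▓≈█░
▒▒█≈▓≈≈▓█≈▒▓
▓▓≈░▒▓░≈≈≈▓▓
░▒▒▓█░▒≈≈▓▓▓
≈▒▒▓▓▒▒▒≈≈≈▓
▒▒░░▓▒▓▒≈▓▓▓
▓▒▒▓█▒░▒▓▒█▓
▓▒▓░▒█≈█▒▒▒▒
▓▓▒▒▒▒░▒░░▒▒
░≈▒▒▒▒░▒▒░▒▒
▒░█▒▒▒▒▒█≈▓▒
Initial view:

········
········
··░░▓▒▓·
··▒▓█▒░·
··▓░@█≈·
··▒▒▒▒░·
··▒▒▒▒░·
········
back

········
··░░▓▒▓·
··▒▓█▒░·
··▓░▒█≈·
··▒▒@▒░·
··▒▒▒▒░·
··█▒▒▒▒·
████████

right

········
·░░▓▒▓··
·▒▓█▒░▒·
·▓░▒█≈█·
·▒▒▒@░▒·
·▒▒▒▒░▒·
·█▒▒▒▒▒·
████████

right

········
░░▓▒▓···
▒▓█▒░▒▓·
▓░▒█≈█▒·
▒▒▒▒@▒░·
▒▒▒▒░▒▒·
█▒▒▒▒▒█·
████████

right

········
░▓▒▓····
▓█▒░▒▓▒·
░▒█≈█▒▒·
▒▒▒░@░░·
▒▒▒░▒▒░·
▒▒▒▒▒█≈·
████████

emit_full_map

░░▓▒▓···
▒▓█▒░▒▓▒
▓░▒█≈█▒▒
▒▒▒▒░@░░
▒▒▒▒░▒▒░
█▒▒▒▒▒█≈

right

········
▓▒▓·····
█▒░▒▓▒█·
▒█≈█▒▒▒·
▒▒░▒@░▒·
▒▒░▒▒░▒·
▒▒▒▒█≈▓·
████████

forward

········
········
▓▒▓▒≈▓▓·
█▒░▒▓▒█·
▒█≈█@▒▒·
▒▒░▒░░▒·
▒▒░▒▒░▒·
▒▒▒▒█≈▓·

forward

········
········
··▒▒≈≈≈·
▓▒▓▒≈▓▓·
█▒░▒@▒█·
▒█≈█▒▒▒·
▒▒░▒░░▒·
▒▒░▒▒░▒·

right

·······█
·······█
·▒▒≈≈≈▓█
▒▓▒≈▓▓▓█
▒░▒▓@█▓█
█≈█▒▒▒▒█
▒░▒░░▒▒█
▒░▒▒░▒·█

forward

·······█
·······█
··≈≈▓▓▓█
·▒▒≈≈≈▓█
▒▓▒≈@▓▓█
▒░▒▓▒█▓█
█≈█▒▒▒▒█
▒░▒░░▒▒█

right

······██
······██
·≈≈▓▓▓██
▒▒≈≈≈▓██
▓▒≈▓@▓██
░▒▓▒█▓██
≈█▒▒▒▒██
░▒░░▒▒██

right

·····███
·····███
≈≈▓▓▓███
▒≈≈≈▓███
▒≈▓▓@███
▒▓▒█▓███
█▒▒▒▒███
▒░░▒▒███

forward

·····███
·····███
··≈▓▓███
≈≈▓▓▓███
▒≈≈≈@███
▒≈▓▓▓███
▒▓▒█▓███
█▒▒▒▒███

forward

████████
·····███
··≈▒▓███
··≈▓▓███
≈≈▓▓@███
▒≈≈≈▓███
▒≈▓▓▓███
▒▓▒█▓███

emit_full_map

·······≈▒▓
·······≈▓▓
·····≈≈▓▓@
····▒▒≈≈≈▓
░░▓▒▓▒≈▓▓▓
▒▓█▒░▒▓▒█▓
▓░▒█≈█▒▒▒▒
▒▒▒▒░▒░░▒▒
▒▒▒▒░▒▒░▒·
█▒▒▒▒▒█≈▓·

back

·····███
··≈▒▓███
··≈▓▓███
≈≈▓▓▓███
▒≈≈≈@███
▒≈▓▓▓███
▒▓▒█▓███
█▒▒▒▒███

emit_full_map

·······≈▒▓
·······≈▓▓
·····≈≈▓▓▓
····▒▒≈≈≈@
░░▓▒▓▒≈▓▓▓
▒▓█▒░▒▓▒█▓
▓░▒█≈█▒▒▒▒
▒▒▒▒░▒░░▒▒
▒▒▒▒░▒▒░▒·
█▒▒▒▒▒█≈▓·


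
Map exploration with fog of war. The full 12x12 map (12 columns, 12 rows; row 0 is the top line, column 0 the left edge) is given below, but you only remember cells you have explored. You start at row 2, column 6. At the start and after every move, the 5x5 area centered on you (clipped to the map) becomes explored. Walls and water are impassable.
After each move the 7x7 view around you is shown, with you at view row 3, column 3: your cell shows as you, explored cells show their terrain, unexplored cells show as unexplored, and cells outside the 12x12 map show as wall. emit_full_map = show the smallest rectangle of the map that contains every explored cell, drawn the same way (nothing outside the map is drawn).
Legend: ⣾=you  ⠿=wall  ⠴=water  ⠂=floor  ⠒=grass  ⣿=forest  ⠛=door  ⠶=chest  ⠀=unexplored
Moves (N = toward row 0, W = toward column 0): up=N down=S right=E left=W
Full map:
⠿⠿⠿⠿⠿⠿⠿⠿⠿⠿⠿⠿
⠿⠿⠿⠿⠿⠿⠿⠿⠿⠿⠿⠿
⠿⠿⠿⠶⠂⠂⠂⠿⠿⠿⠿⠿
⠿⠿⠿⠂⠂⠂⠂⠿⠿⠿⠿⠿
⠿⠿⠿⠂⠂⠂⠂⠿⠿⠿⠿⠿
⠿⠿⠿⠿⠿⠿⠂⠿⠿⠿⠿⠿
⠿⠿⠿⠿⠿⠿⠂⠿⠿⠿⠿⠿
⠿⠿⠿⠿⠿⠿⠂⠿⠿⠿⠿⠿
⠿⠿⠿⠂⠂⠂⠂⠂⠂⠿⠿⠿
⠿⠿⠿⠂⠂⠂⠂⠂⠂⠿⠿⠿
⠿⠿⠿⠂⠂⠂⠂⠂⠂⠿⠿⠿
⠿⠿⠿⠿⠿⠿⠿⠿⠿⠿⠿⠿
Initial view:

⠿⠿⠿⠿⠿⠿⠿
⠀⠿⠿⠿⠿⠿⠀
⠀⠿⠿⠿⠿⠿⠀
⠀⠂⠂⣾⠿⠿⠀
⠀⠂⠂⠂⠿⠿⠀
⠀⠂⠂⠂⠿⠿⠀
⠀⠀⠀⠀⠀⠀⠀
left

⠿⠿⠿⠿⠿⠿⠿
⠀⠿⠿⠿⠿⠿⠿
⠀⠿⠿⠿⠿⠿⠿
⠀⠶⠂⣾⠂⠿⠿
⠀⠂⠂⠂⠂⠿⠿
⠀⠂⠂⠂⠂⠿⠿
⠀⠀⠀⠀⠀⠀⠀

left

⠿⠿⠿⠿⠿⠿⠿
⠀⠿⠿⠿⠿⠿⠿
⠀⠿⠿⠿⠿⠿⠿
⠀⠿⠶⣾⠂⠂⠿
⠀⠿⠂⠂⠂⠂⠿
⠀⠿⠂⠂⠂⠂⠿
⠀⠀⠀⠀⠀⠀⠀

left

⠿⠿⠿⠿⠿⠿⠿
⠀⠿⠿⠿⠿⠿⠿
⠀⠿⠿⠿⠿⠿⠿
⠀⠿⠿⣾⠂⠂⠂
⠀⠿⠿⠂⠂⠂⠂
⠀⠿⠿⠂⠂⠂⠂
⠀⠀⠀⠀⠀⠀⠀

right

⠿⠿⠿⠿⠿⠿⠿
⠿⠿⠿⠿⠿⠿⠿
⠿⠿⠿⠿⠿⠿⠿
⠿⠿⠶⣾⠂⠂⠿
⠿⠿⠂⠂⠂⠂⠿
⠿⠿⠂⠂⠂⠂⠿
⠀⠀⠀⠀⠀⠀⠀

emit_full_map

⠿⠿⠿⠿⠿⠿⠿⠿
⠿⠿⠿⠿⠿⠿⠿⠿
⠿⠿⠶⣾⠂⠂⠿⠿
⠿⠿⠂⠂⠂⠂⠿⠿
⠿⠿⠂⠂⠂⠂⠿⠿

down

⠿⠿⠿⠿⠿⠿⠿
⠿⠿⠿⠿⠿⠿⠿
⠿⠿⠶⠂⠂⠂⠿
⠿⠿⠂⣾⠂⠂⠿
⠿⠿⠂⠂⠂⠂⠿
⠀⠿⠿⠿⠿⠂⠀
⠀⠀⠀⠀⠀⠀⠀

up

⠿⠿⠿⠿⠿⠿⠿
⠿⠿⠿⠿⠿⠿⠿
⠿⠿⠿⠿⠿⠿⠿
⠿⠿⠶⣾⠂⠂⠿
⠿⠿⠂⠂⠂⠂⠿
⠿⠿⠂⠂⠂⠂⠿
⠀⠿⠿⠿⠿⠂⠀

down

⠿⠿⠿⠿⠿⠿⠿
⠿⠿⠿⠿⠿⠿⠿
⠿⠿⠶⠂⠂⠂⠿
⠿⠿⠂⣾⠂⠂⠿
⠿⠿⠂⠂⠂⠂⠿
⠀⠿⠿⠿⠿⠂⠀
⠀⠀⠀⠀⠀⠀⠀

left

⠀⠿⠿⠿⠿⠿⠿
⠀⠿⠿⠿⠿⠿⠿
⠀⠿⠿⠶⠂⠂⠂
⠀⠿⠿⣾⠂⠂⠂
⠀⠿⠿⠂⠂⠂⠂
⠀⠿⠿⠿⠿⠿⠂
⠀⠀⠀⠀⠀⠀⠀

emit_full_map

⠿⠿⠿⠿⠿⠿⠿⠿
⠿⠿⠿⠿⠿⠿⠿⠿
⠿⠿⠶⠂⠂⠂⠿⠿
⠿⠿⣾⠂⠂⠂⠿⠿
⠿⠿⠂⠂⠂⠂⠿⠿
⠿⠿⠿⠿⠿⠂⠀⠀

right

⠿⠿⠿⠿⠿⠿⠿
⠿⠿⠿⠿⠿⠿⠿
⠿⠿⠶⠂⠂⠂⠿
⠿⠿⠂⣾⠂⠂⠿
⠿⠿⠂⠂⠂⠂⠿
⠿⠿⠿⠿⠿⠂⠀
⠀⠀⠀⠀⠀⠀⠀

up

⠿⠿⠿⠿⠿⠿⠿
⠿⠿⠿⠿⠿⠿⠿
⠿⠿⠿⠿⠿⠿⠿
⠿⠿⠶⣾⠂⠂⠿
⠿⠿⠂⠂⠂⠂⠿
⠿⠿⠂⠂⠂⠂⠿
⠿⠿⠿⠿⠿⠂⠀

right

⠿⠿⠿⠿⠿⠿⠿
⠿⠿⠿⠿⠿⠿⠿
⠿⠿⠿⠿⠿⠿⠿
⠿⠶⠂⣾⠂⠿⠿
⠿⠂⠂⠂⠂⠿⠿
⠿⠂⠂⠂⠂⠿⠿
⠿⠿⠿⠿⠂⠀⠀

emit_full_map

⠿⠿⠿⠿⠿⠿⠿⠿
⠿⠿⠿⠿⠿⠿⠿⠿
⠿⠿⠶⠂⣾⠂⠿⠿
⠿⠿⠂⠂⠂⠂⠿⠿
⠿⠿⠂⠂⠂⠂⠿⠿
⠿⠿⠿⠿⠿⠂⠀⠀


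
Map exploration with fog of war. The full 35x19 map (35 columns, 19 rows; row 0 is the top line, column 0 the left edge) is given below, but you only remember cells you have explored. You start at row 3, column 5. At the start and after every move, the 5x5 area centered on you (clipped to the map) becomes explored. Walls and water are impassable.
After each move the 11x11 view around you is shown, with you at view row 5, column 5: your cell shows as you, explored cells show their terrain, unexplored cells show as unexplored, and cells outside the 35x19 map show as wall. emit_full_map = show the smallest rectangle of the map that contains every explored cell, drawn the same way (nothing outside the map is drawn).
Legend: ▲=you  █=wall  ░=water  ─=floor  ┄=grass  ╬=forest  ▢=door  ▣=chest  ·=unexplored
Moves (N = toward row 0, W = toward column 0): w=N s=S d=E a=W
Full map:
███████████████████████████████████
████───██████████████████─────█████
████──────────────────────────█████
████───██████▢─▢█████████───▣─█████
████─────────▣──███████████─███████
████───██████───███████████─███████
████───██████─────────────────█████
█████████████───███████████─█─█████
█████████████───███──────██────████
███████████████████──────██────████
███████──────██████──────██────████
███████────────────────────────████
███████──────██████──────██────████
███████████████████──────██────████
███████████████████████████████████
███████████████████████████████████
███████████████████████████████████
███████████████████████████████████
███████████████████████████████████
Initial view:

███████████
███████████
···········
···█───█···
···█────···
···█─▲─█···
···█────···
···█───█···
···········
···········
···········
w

███████████
███████████
███████████
···█████···
···█───█···
···█─▲──···
···█───█···
···█────···
···█───█···
···········
···········

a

███████████
███████████
███████████
█··██████··
█··██───█··
█··██▲───··
█··██───█··
█··██────··
█···█───█··
█··········
█··········

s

███████████
███████████
█··██████··
█··██───█··
█··██────··
█··██▲──█··
█··██────··
█··██───█··
█··········
█··········
█··········

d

███████████
███████████
··██████···
··██───█···
··██────···
··██─▲─█···
··██────···
··██───█···
···········
···········
···········

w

███████████
███████████
███████████
··██████···
··██───█···
··██─▲──···
··██───█···
··██────···
··██───█···
···········
···········

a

███████████
███████████
███████████
█··██████··
█··██───█··
█··██▲───··
█··██───█··
█··██────··
█··██───█··
█··········
█··········

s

███████████
███████████
█··██████··
█··██───█··
█··██────··
█··██▲──█··
█··██────··
█··██───█··
█··········
█··········
█··········

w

███████████
███████████
███████████
█··██████··
█··██───█··
█··██▲───··
█··██───█··
█··██────··
█··██───█··
█··········
█··········

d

███████████
███████████
███████████
··██████···
··██───█···
··██─▲──···
··██───█···
··██────···
··██───█···
···········
···········

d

███████████
███████████
███████████
·███████···
·██───██···
·██──▲──···
·██───██···
·██─────···
·██───█····
···········
···········

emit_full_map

███████
██───██
██──▲──
██───██
██─────
██───█·

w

███████████
███████████
███████████
███████████
·███████···
·██──▲██···
·██─────···
·██───██···
·██─────···
·██───█····
···········

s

███████████
███████████
███████████
·███████···
·██───██···
·██──▲──···
·██───██···
·██─────···
·██───█····
···········
···········

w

███████████
███████████
███████████
███████████
·███████···
·██──▲██···
·██─────···
·██───██···
·██─────···
·██───█····
···········

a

███████████
███████████
███████████
███████████
··███████··
··██─▲─██··
··██─────··
··██───██··
··██─────··
··██───█···
···········

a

███████████
███████████
███████████
███████████
█··███████·
█··██▲──██·
█··██─────·
█··██───██·
█··██─────·
█··██───█··
█··········

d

███████████
███████████
███████████
███████████
··███████··
··██─▲─██··
··██─────··
··██───██··
··██─────··
··██───█···
···········
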